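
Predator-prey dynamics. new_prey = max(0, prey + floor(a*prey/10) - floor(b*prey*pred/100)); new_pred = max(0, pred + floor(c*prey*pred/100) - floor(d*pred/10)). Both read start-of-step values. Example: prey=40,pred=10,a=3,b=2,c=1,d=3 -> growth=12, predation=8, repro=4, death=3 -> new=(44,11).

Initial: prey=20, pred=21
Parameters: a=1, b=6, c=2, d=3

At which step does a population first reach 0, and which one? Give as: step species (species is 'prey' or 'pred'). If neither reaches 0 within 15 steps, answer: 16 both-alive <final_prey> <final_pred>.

Step 1: prey: 20+2-25=0; pred: 21+8-6=23
First extinction: prey at step 1

Answer: 1 prey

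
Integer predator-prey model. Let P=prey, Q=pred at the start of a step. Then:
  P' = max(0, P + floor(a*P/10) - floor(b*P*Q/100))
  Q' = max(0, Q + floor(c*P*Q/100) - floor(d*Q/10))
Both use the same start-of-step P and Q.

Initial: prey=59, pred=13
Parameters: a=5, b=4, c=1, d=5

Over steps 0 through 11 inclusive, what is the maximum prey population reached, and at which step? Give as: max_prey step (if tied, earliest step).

Step 1: prey: 59+29-30=58; pred: 13+7-6=14
Step 2: prey: 58+29-32=55; pred: 14+8-7=15
Step 3: prey: 55+27-33=49; pred: 15+8-7=16
Step 4: prey: 49+24-31=42; pred: 16+7-8=15
Step 5: prey: 42+21-25=38; pred: 15+6-7=14
Step 6: prey: 38+19-21=36; pred: 14+5-7=12
Step 7: prey: 36+18-17=37; pred: 12+4-6=10
Step 8: prey: 37+18-14=41; pred: 10+3-5=8
Step 9: prey: 41+20-13=48; pred: 8+3-4=7
Step 10: prey: 48+24-13=59; pred: 7+3-3=7
Step 11: prey: 59+29-16=72; pred: 7+4-3=8
Max prey = 72 at step 11

Answer: 72 11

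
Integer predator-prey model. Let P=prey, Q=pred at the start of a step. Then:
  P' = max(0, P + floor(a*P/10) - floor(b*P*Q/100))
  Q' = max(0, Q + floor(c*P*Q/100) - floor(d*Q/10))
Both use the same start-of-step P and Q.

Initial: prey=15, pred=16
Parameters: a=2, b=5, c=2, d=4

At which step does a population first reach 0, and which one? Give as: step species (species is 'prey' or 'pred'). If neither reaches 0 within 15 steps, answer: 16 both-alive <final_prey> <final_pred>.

Step 1: prey: 15+3-12=6; pred: 16+4-6=14
Step 2: prey: 6+1-4=3; pred: 14+1-5=10
Step 3: prey: 3+0-1=2; pred: 10+0-4=6
Step 4: prey: 2+0-0=2; pred: 6+0-2=4
Step 5: prey: 2+0-0=2; pred: 4+0-1=3
Step 6: prey: 2+0-0=2; pred: 3+0-1=2
Step 7: prey: 2+0-0=2; pred: 2+0-0=2
Steps 8-15: state stable at prey=2, pred=2 (no change)
No extinction within 15 steps

Answer: 16 both-alive 2 2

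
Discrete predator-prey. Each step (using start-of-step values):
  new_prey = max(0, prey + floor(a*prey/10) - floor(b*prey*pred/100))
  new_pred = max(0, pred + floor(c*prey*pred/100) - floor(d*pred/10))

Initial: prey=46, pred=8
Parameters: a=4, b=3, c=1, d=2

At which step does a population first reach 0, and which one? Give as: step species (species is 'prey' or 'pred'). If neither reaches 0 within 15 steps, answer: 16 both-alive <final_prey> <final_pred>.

Step 1: prey: 46+18-11=53; pred: 8+3-1=10
Step 2: prey: 53+21-15=59; pred: 10+5-2=13
Step 3: prey: 59+23-23=59; pred: 13+7-2=18
Step 4: prey: 59+23-31=51; pred: 18+10-3=25
Step 5: prey: 51+20-38=33; pred: 25+12-5=32
Step 6: prey: 33+13-31=15; pred: 32+10-6=36
Step 7: prey: 15+6-16=5; pred: 36+5-7=34
Step 8: prey: 5+2-5=2; pred: 34+1-6=29
Step 9: prey: 2+0-1=1; pred: 29+0-5=24
Step 10: prey: 1+0-0=1; pred: 24+0-4=20
Step 11: prey: 1+0-0=1; pred: 20+0-4=16
Step 12: prey: 1+0-0=1; pred: 16+0-3=13
Step 13: prey: 1+0-0=1; pred: 13+0-2=11
Step 14: prey: 1+0-0=1; pred: 11+0-2=9
Step 15: prey: 1+0-0=1; pred: 9+0-1=8
No extinction within 15 steps

Answer: 16 both-alive 1 8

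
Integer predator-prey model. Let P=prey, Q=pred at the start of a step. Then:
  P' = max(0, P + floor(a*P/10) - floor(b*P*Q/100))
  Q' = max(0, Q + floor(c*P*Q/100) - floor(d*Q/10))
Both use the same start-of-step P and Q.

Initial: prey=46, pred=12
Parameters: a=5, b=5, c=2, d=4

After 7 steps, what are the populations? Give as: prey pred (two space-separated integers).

Answer: 0 5

Derivation:
Step 1: prey: 46+23-27=42; pred: 12+11-4=19
Step 2: prey: 42+21-39=24; pred: 19+15-7=27
Step 3: prey: 24+12-32=4; pred: 27+12-10=29
Step 4: prey: 4+2-5=1; pred: 29+2-11=20
Step 5: prey: 1+0-1=0; pred: 20+0-8=12
Step 6: prey: 0+0-0=0; pred: 12+0-4=8
Step 7: prey: 0+0-0=0; pred: 8+0-3=5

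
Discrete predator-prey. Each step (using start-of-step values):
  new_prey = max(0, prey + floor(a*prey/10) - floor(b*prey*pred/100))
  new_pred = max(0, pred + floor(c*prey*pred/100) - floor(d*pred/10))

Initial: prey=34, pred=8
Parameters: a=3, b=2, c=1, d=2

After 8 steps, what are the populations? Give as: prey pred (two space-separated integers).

Answer: 24 34

Derivation:
Step 1: prey: 34+10-5=39; pred: 8+2-1=9
Step 2: prey: 39+11-7=43; pred: 9+3-1=11
Step 3: prey: 43+12-9=46; pred: 11+4-2=13
Step 4: prey: 46+13-11=48; pred: 13+5-2=16
Step 5: prey: 48+14-15=47; pred: 16+7-3=20
Step 6: prey: 47+14-18=43; pred: 20+9-4=25
Step 7: prey: 43+12-21=34; pred: 25+10-5=30
Step 8: prey: 34+10-20=24; pred: 30+10-6=34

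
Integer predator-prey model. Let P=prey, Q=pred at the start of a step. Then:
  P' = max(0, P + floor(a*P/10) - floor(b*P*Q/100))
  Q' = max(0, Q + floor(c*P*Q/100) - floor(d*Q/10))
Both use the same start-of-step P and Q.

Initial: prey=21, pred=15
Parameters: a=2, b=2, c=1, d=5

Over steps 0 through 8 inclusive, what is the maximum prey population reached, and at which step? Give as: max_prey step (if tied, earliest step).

Answer: 39 8

Derivation:
Step 1: prey: 21+4-6=19; pred: 15+3-7=11
Step 2: prey: 19+3-4=18; pred: 11+2-5=8
Step 3: prey: 18+3-2=19; pred: 8+1-4=5
Step 4: prey: 19+3-1=21; pred: 5+0-2=3
Step 5: prey: 21+4-1=24; pred: 3+0-1=2
Step 6: prey: 24+4-0=28; pred: 2+0-1=1
Step 7: prey: 28+5-0=33; pred: 1+0-0=1
Step 8: prey: 33+6-0=39; pred: 1+0-0=1
Max prey = 39 at step 8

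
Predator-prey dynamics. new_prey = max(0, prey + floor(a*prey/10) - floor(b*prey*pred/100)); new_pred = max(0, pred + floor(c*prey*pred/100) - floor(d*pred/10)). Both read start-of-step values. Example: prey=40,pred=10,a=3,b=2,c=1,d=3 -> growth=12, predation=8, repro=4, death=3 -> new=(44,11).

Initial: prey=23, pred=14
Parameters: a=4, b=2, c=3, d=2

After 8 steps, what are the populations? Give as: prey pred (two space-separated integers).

Answer: 0 37

Derivation:
Step 1: prey: 23+9-6=26; pred: 14+9-2=21
Step 2: prey: 26+10-10=26; pred: 21+16-4=33
Step 3: prey: 26+10-17=19; pred: 33+25-6=52
Step 4: prey: 19+7-19=7; pred: 52+29-10=71
Step 5: prey: 7+2-9=0; pred: 71+14-14=71
Step 6: prey: 0+0-0=0; pred: 71+0-14=57
Step 7: prey: 0+0-0=0; pred: 57+0-11=46
Step 8: prey: 0+0-0=0; pred: 46+0-9=37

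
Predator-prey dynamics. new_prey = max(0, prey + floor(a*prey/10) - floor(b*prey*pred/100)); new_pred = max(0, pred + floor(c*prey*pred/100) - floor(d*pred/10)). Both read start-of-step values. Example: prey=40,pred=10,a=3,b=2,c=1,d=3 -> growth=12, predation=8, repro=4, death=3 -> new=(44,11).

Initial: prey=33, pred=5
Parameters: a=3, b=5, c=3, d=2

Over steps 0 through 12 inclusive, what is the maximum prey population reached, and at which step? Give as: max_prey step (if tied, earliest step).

Step 1: prey: 33+9-8=34; pred: 5+4-1=8
Step 2: prey: 34+10-13=31; pred: 8+8-1=15
Step 3: prey: 31+9-23=17; pred: 15+13-3=25
Step 4: prey: 17+5-21=1; pred: 25+12-5=32
Step 5: prey: 1+0-1=0; pred: 32+0-6=26
Step 6: prey: 0+0-0=0; pred: 26+0-5=21
Step 7: prey: 0+0-0=0; pred: 21+0-4=17
Step 8: prey: 0+0-0=0; pred: 17+0-3=14
Step 9: prey: 0+0-0=0; pred: 14+0-2=12
Step 10: prey: 0+0-0=0; pred: 12+0-2=10
Step 11: prey: 0+0-0=0; pred: 10+0-2=8
Step 12: prey: 0+0-0=0; pred: 8+0-1=7
Max prey = 34 at step 1

Answer: 34 1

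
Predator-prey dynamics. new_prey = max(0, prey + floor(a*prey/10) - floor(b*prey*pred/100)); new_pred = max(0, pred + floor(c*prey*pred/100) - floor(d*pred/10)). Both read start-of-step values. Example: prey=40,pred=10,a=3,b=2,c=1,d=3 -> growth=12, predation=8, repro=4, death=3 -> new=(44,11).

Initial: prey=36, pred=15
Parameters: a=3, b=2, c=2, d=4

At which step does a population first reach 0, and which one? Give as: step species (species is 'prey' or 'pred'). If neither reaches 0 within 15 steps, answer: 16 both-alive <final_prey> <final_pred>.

Answer: 16 both-alive 14 2

Derivation:
Step 1: prey: 36+10-10=36; pred: 15+10-6=19
Step 2: prey: 36+10-13=33; pred: 19+13-7=25
Step 3: prey: 33+9-16=26; pred: 25+16-10=31
Step 4: prey: 26+7-16=17; pred: 31+16-12=35
Step 5: prey: 17+5-11=11; pred: 35+11-14=32
Step 6: prey: 11+3-7=7; pred: 32+7-12=27
Step 7: prey: 7+2-3=6; pred: 27+3-10=20
Step 8: prey: 6+1-2=5; pred: 20+2-8=14
Step 9: prey: 5+1-1=5; pred: 14+1-5=10
Step 10: prey: 5+1-1=5; pred: 10+1-4=7
Step 11: prey: 5+1-0=6; pred: 7+0-2=5
Step 12: prey: 6+1-0=7; pred: 5+0-2=3
Step 13: prey: 7+2-0=9; pred: 3+0-1=2
Step 14: prey: 9+2-0=11; pred: 2+0-0=2
Step 15: prey: 11+3-0=14; pred: 2+0-0=2
No extinction within 15 steps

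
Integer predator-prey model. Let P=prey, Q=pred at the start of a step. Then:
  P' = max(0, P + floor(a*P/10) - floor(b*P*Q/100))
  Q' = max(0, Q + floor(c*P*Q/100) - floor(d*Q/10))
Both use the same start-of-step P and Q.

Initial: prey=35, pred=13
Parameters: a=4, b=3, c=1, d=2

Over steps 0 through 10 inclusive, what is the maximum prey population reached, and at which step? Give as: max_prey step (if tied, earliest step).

Answer: 36 1

Derivation:
Step 1: prey: 35+14-13=36; pred: 13+4-2=15
Step 2: prey: 36+14-16=34; pred: 15+5-3=17
Step 3: prey: 34+13-17=30; pred: 17+5-3=19
Step 4: prey: 30+12-17=25; pred: 19+5-3=21
Step 5: prey: 25+10-15=20; pred: 21+5-4=22
Step 6: prey: 20+8-13=15; pred: 22+4-4=22
Step 7: prey: 15+6-9=12; pred: 22+3-4=21
Step 8: prey: 12+4-7=9; pred: 21+2-4=19
Step 9: prey: 9+3-5=7; pred: 19+1-3=17
Step 10: prey: 7+2-3=6; pred: 17+1-3=15
Max prey = 36 at step 1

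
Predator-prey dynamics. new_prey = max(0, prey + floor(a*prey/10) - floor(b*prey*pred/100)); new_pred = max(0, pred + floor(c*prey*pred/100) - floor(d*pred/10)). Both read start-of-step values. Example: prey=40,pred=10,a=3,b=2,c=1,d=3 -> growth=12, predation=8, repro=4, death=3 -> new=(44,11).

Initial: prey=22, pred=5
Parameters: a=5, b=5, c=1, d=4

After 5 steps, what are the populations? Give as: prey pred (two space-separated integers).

Answer: 82 5

Derivation:
Step 1: prey: 22+11-5=28; pred: 5+1-2=4
Step 2: prey: 28+14-5=37; pred: 4+1-1=4
Step 3: prey: 37+18-7=48; pred: 4+1-1=4
Step 4: prey: 48+24-9=63; pred: 4+1-1=4
Step 5: prey: 63+31-12=82; pred: 4+2-1=5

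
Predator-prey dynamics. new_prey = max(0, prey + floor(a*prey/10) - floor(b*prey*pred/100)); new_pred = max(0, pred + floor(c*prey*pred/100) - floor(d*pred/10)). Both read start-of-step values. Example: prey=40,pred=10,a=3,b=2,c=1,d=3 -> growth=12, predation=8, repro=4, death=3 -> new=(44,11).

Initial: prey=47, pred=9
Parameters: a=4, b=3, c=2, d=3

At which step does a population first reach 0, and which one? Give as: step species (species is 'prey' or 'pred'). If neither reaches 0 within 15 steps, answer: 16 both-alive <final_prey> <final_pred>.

Answer: 5 prey

Derivation:
Step 1: prey: 47+18-12=53; pred: 9+8-2=15
Step 2: prey: 53+21-23=51; pred: 15+15-4=26
Step 3: prey: 51+20-39=32; pred: 26+26-7=45
Step 4: prey: 32+12-43=1; pred: 45+28-13=60
Step 5: prey: 1+0-1=0; pred: 60+1-18=43
First extinction: prey at step 5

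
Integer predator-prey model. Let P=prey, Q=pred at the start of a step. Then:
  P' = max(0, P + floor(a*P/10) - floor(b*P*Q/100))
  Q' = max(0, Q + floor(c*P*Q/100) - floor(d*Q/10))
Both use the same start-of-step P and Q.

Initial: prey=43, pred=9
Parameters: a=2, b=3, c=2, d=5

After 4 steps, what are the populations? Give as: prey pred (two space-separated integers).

Answer: 17 18

Derivation:
Step 1: prey: 43+8-11=40; pred: 9+7-4=12
Step 2: prey: 40+8-14=34; pred: 12+9-6=15
Step 3: prey: 34+6-15=25; pred: 15+10-7=18
Step 4: prey: 25+5-13=17; pred: 18+9-9=18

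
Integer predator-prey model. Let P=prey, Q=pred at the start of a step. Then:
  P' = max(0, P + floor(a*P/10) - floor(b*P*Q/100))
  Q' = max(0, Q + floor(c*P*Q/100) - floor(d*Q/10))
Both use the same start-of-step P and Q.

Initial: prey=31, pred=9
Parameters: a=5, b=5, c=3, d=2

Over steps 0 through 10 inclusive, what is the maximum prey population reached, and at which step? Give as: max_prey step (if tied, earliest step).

Step 1: prey: 31+15-13=33; pred: 9+8-1=16
Step 2: prey: 33+16-26=23; pred: 16+15-3=28
Step 3: prey: 23+11-32=2; pred: 28+19-5=42
Step 4: prey: 2+1-4=0; pred: 42+2-8=36
Step 5: prey: 0+0-0=0; pred: 36+0-7=29
Step 6: prey: 0+0-0=0; pred: 29+0-5=24
Step 7: prey: 0+0-0=0; pred: 24+0-4=20
Step 8: prey: 0+0-0=0; pred: 20+0-4=16
Step 9: prey: 0+0-0=0; pred: 16+0-3=13
Step 10: prey: 0+0-0=0; pred: 13+0-2=11
Max prey = 33 at step 1

Answer: 33 1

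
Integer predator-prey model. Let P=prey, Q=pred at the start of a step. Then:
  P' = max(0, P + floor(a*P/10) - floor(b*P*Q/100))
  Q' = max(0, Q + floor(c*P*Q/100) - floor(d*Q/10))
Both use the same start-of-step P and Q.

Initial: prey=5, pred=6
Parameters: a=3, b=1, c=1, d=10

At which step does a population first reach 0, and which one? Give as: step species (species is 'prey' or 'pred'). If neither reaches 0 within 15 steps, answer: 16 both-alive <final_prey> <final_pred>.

Answer: 1 pred

Derivation:
Step 1: prey: 5+1-0=6; pred: 6+0-6=0
First extinction: pred at step 1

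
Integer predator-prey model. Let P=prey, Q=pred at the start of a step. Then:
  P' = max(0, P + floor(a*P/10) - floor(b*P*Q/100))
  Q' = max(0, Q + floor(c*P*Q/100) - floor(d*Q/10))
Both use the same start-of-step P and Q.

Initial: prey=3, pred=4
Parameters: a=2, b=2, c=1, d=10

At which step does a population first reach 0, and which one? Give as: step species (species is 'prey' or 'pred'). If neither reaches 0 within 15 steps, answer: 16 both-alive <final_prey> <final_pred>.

Step 1: prey: 3+0-0=3; pred: 4+0-4=0
First extinction: pred at step 1

Answer: 1 pred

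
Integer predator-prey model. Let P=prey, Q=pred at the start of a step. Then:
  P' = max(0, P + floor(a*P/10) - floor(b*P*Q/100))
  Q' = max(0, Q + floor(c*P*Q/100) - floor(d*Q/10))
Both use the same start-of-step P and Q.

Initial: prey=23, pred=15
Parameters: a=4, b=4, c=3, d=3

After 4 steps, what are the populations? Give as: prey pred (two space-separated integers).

Step 1: prey: 23+9-13=19; pred: 15+10-4=21
Step 2: prey: 19+7-15=11; pred: 21+11-6=26
Step 3: prey: 11+4-11=4; pred: 26+8-7=27
Step 4: prey: 4+1-4=1; pred: 27+3-8=22

Answer: 1 22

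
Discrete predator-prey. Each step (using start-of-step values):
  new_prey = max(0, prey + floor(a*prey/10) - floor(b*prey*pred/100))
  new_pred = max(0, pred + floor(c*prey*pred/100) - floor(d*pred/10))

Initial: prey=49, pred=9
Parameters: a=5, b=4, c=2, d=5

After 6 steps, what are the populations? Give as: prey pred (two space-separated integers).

Step 1: prey: 49+24-17=56; pred: 9+8-4=13
Step 2: prey: 56+28-29=55; pred: 13+14-6=21
Step 3: prey: 55+27-46=36; pred: 21+23-10=34
Step 4: prey: 36+18-48=6; pred: 34+24-17=41
Step 5: prey: 6+3-9=0; pred: 41+4-20=25
Step 6: prey: 0+0-0=0; pred: 25+0-12=13

Answer: 0 13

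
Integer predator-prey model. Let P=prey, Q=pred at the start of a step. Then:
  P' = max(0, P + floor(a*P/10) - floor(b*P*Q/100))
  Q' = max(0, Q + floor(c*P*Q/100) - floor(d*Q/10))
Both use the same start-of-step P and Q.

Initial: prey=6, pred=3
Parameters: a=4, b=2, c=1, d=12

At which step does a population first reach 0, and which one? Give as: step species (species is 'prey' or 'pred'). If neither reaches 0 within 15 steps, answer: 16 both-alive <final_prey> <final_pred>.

Step 1: prey: 6+2-0=8; pred: 3+0-3=0
First extinction: pred at step 1

Answer: 1 pred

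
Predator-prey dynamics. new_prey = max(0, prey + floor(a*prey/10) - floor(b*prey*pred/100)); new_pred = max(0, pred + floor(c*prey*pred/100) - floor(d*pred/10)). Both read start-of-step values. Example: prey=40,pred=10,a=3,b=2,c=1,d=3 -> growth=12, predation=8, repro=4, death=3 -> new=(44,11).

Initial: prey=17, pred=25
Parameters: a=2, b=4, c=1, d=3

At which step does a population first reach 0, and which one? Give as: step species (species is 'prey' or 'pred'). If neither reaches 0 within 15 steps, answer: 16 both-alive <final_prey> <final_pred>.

Step 1: prey: 17+3-17=3; pred: 25+4-7=22
Step 2: prey: 3+0-2=1; pred: 22+0-6=16
Step 3: prey: 1+0-0=1; pred: 16+0-4=12
Step 4: prey: 1+0-0=1; pred: 12+0-3=9
Step 5: prey: 1+0-0=1; pred: 9+0-2=7
Step 6: prey: 1+0-0=1; pred: 7+0-2=5
Step 7: prey: 1+0-0=1; pred: 5+0-1=4
Step 8: prey: 1+0-0=1; pred: 4+0-1=3
Step 9: prey: 1+0-0=1; pred: 3+0-0=3
Steps 10-15: state stable at prey=1, pred=3 (no change)
No extinction within 15 steps

Answer: 16 both-alive 1 3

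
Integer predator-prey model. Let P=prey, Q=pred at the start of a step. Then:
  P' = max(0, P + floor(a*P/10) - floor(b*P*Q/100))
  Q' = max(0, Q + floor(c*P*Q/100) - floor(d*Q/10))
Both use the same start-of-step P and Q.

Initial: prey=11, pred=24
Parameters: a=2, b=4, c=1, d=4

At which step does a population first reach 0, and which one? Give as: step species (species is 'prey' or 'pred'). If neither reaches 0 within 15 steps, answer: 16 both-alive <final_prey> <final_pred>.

Step 1: prey: 11+2-10=3; pred: 24+2-9=17
Step 2: prey: 3+0-2=1; pred: 17+0-6=11
Step 3: prey: 1+0-0=1; pred: 11+0-4=7
Step 4: prey: 1+0-0=1; pred: 7+0-2=5
Step 5: prey: 1+0-0=1; pred: 5+0-2=3
Step 6: prey: 1+0-0=1; pred: 3+0-1=2
Step 7: prey: 1+0-0=1; pred: 2+0-0=2
Steps 8-15: state stable at prey=1, pred=2 (no change)
No extinction within 15 steps

Answer: 16 both-alive 1 2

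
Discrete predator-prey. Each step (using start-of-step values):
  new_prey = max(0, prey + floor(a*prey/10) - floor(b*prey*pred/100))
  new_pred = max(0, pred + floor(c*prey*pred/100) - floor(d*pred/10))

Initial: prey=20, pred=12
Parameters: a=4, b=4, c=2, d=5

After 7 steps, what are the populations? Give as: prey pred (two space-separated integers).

Step 1: prey: 20+8-9=19; pred: 12+4-6=10
Step 2: prey: 19+7-7=19; pred: 10+3-5=8
Step 3: prey: 19+7-6=20; pred: 8+3-4=7
Step 4: prey: 20+8-5=23; pred: 7+2-3=6
Step 5: prey: 23+9-5=27; pred: 6+2-3=5
Step 6: prey: 27+10-5=32; pred: 5+2-2=5
Step 7: prey: 32+12-6=38; pred: 5+3-2=6

Answer: 38 6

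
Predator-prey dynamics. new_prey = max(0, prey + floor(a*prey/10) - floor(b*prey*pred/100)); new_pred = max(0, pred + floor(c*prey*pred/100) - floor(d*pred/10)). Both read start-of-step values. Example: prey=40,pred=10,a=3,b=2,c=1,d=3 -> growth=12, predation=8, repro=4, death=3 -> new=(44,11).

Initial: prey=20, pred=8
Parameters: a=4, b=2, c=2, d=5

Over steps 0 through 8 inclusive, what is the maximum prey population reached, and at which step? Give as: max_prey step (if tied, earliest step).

Answer: 66 6

Derivation:
Step 1: prey: 20+8-3=25; pred: 8+3-4=7
Step 2: prey: 25+10-3=32; pred: 7+3-3=7
Step 3: prey: 32+12-4=40; pred: 7+4-3=8
Step 4: prey: 40+16-6=50; pred: 8+6-4=10
Step 5: prey: 50+20-10=60; pred: 10+10-5=15
Step 6: prey: 60+24-18=66; pred: 15+18-7=26
Step 7: prey: 66+26-34=58; pred: 26+34-13=47
Step 8: prey: 58+23-54=27; pred: 47+54-23=78
Max prey = 66 at step 6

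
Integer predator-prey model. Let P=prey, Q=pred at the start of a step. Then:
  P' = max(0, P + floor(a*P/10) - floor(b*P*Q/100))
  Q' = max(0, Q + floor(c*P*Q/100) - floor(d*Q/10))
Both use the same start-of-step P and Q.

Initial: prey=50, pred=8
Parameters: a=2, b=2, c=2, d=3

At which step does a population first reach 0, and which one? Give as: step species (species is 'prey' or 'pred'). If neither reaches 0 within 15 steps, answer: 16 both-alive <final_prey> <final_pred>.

Answer: 6 prey

Derivation:
Step 1: prey: 50+10-8=52; pred: 8+8-2=14
Step 2: prey: 52+10-14=48; pred: 14+14-4=24
Step 3: prey: 48+9-23=34; pred: 24+23-7=40
Step 4: prey: 34+6-27=13; pred: 40+27-12=55
Step 5: prey: 13+2-14=1; pred: 55+14-16=53
Step 6: prey: 1+0-1=0; pred: 53+1-15=39
First extinction: prey at step 6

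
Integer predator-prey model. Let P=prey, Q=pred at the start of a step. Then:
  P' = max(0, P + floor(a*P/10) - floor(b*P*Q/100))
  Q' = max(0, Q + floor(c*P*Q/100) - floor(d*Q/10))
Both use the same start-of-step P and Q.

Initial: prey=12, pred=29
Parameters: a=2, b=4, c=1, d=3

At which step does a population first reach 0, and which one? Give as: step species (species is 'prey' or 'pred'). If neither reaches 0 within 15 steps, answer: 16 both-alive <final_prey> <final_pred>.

Answer: 16 both-alive 1 3

Derivation:
Step 1: prey: 12+2-13=1; pred: 29+3-8=24
Step 2: prey: 1+0-0=1; pred: 24+0-7=17
Step 3: prey: 1+0-0=1; pred: 17+0-5=12
Step 4: prey: 1+0-0=1; pred: 12+0-3=9
Step 5: prey: 1+0-0=1; pred: 9+0-2=7
Step 6: prey: 1+0-0=1; pred: 7+0-2=5
Step 7: prey: 1+0-0=1; pred: 5+0-1=4
Step 8: prey: 1+0-0=1; pred: 4+0-1=3
Step 9: prey: 1+0-0=1; pred: 3+0-0=3
Steps 10-15: state stable at prey=1, pred=3 (no change)
No extinction within 15 steps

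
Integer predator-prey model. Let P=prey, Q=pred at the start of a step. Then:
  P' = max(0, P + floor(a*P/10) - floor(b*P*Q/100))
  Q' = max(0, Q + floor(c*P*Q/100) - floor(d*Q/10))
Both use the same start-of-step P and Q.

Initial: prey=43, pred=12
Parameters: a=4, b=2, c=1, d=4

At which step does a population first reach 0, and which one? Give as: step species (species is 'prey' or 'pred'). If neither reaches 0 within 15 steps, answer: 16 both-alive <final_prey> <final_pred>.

Answer: 16 both-alive 17 4

Derivation:
Step 1: prey: 43+17-10=50; pred: 12+5-4=13
Step 2: prey: 50+20-13=57; pred: 13+6-5=14
Step 3: prey: 57+22-15=64; pred: 14+7-5=16
Step 4: prey: 64+25-20=69; pred: 16+10-6=20
Step 5: prey: 69+27-27=69; pred: 20+13-8=25
Step 6: prey: 69+27-34=62; pred: 25+17-10=32
Step 7: prey: 62+24-39=47; pred: 32+19-12=39
Step 8: prey: 47+18-36=29; pred: 39+18-15=42
Step 9: prey: 29+11-24=16; pred: 42+12-16=38
Step 10: prey: 16+6-12=10; pred: 38+6-15=29
Step 11: prey: 10+4-5=9; pred: 29+2-11=20
Step 12: prey: 9+3-3=9; pred: 20+1-8=13
Step 13: prey: 9+3-2=10; pred: 13+1-5=9
Step 14: prey: 10+4-1=13; pred: 9+0-3=6
Step 15: prey: 13+5-1=17; pred: 6+0-2=4
No extinction within 15 steps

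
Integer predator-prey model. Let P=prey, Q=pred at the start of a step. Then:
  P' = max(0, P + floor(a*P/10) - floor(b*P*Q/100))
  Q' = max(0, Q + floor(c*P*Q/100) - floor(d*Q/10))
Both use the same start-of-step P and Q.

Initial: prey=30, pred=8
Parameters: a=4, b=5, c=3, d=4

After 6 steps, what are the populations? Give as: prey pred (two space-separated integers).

Answer: 1 9

Derivation:
Step 1: prey: 30+12-12=30; pred: 8+7-3=12
Step 2: prey: 30+12-18=24; pred: 12+10-4=18
Step 3: prey: 24+9-21=12; pred: 18+12-7=23
Step 4: prey: 12+4-13=3; pred: 23+8-9=22
Step 5: prey: 3+1-3=1; pred: 22+1-8=15
Step 6: prey: 1+0-0=1; pred: 15+0-6=9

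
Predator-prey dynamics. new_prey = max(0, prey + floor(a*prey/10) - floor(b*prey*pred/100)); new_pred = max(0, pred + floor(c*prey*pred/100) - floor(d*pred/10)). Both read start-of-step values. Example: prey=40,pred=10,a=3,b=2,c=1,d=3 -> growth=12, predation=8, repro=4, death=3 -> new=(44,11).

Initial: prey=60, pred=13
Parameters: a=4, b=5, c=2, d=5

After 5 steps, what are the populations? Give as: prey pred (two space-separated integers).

Answer: 0 6

Derivation:
Step 1: prey: 60+24-39=45; pred: 13+15-6=22
Step 2: prey: 45+18-49=14; pred: 22+19-11=30
Step 3: prey: 14+5-21=0; pred: 30+8-15=23
Step 4: prey: 0+0-0=0; pred: 23+0-11=12
Step 5: prey: 0+0-0=0; pred: 12+0-6=6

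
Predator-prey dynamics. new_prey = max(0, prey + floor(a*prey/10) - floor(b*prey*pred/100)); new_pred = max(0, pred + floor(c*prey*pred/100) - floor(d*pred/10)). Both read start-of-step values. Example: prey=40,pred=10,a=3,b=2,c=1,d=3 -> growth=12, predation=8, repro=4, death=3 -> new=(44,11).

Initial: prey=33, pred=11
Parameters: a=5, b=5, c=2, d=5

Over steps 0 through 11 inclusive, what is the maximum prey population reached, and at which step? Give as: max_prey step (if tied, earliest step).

Step 1: prey: 33+16-18=31; pred: 11+7-5=13
Step 2: prey: 31+15-20=26; pred: 13+8-6=15
Step 3: prey: 26+13-19=20; pred: 15+7-7=15
Step 4: prey: 20+10-15=15; pred: 15+6-7=14
Step 5: prey: 15+7-10=12; pred: 14+4-7=11
Step 6: prey: 12+6-6=12; pred: 11+2-5=8
Step 7: prey: 12+6-4=14; pred: 8+1-4=5
Step 8: prey: 14+7-3=18; pred: 5+1-2=4
Step 9: prey: 18+9-3=24; pred: 4+1-2=3
Step 10: prey: 24+12-3=33; pred: 3+1-1=3
Step 11: prey: 33+16-4=45; pred: 3+1-1=3
Max prey = 45 at step 11

Answer: 45 11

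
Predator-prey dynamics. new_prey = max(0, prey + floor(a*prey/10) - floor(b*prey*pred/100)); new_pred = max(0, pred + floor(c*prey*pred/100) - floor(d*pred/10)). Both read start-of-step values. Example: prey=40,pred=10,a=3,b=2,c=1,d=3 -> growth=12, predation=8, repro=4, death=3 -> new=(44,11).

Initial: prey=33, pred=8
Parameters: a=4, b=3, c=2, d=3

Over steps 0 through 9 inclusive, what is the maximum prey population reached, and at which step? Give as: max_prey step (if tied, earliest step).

Step 1: prey: 33+13-7=39; pred: 8+5-2=11
Step 2: prey: 39+15-12=42; pred: 11+8-3=16
Step 3: prey: 42+16-20=38; pred: 16+13-4=25
Step 4: prey: 38+15-28=25; pred: 25+19-7=37
Step 5: prey: 25+10-27=8; pred: 37+18-11=44
Step 6: prey: 8+3-10=1; pred: 44+7-13=38
Step 7: prey: 1+0-1=0; pred: 38+0-11=27
Step 8: prey: 0+0-0=0; pred: 27+0-8=19
Step 9: prey: 0+0-0=0; pred: 19+0-5=14
Max prey = 42 at step 2

Answer: 42 2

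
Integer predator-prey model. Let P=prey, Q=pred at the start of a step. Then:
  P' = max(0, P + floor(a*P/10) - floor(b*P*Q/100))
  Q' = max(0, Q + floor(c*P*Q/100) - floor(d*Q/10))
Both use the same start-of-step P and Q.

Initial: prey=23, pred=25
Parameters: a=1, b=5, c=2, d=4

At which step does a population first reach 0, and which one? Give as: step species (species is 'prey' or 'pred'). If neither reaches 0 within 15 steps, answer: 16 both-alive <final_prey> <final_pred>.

Answer: 1 prey

Derivation:
Step 1: prey: 23+2-28=0; pred: 25+11-10=26
First extinction: prey at step 1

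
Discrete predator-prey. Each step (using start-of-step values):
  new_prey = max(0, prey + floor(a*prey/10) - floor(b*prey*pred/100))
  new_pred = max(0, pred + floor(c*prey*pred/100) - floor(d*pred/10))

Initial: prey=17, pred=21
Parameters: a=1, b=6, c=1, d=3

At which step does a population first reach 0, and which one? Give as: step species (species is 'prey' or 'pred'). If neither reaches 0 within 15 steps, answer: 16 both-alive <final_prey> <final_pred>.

Answer: 1 prey

Derivation:
Step 1: prey: 17+1-21=0; pred: 21+3-6=18
First extinction: prey at step 1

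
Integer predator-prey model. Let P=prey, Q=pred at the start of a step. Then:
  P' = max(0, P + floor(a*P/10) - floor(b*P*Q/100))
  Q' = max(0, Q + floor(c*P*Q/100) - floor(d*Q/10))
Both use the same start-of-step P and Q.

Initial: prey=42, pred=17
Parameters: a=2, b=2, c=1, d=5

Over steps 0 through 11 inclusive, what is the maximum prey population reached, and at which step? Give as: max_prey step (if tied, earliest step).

Answer: 61 11

Derivation:
Step 1: prey: 42+8-14=36; pred: 17+7-8=16
Step 2: prey: 36+7-11=32; pred: 16+5-8=13
Step 3: prey: 32+6-8=30; pred: 13+4-6=11
Step 4: prey: 30+6-6=30; pred: 11+3-5=9
Step 5: prey: 30+6-5=31; pred: 9+2-4=7
Step 6: prey: 31+6-4=33; pred: 7+2-3=6
Step 7: prey: 33+6-3=36; pred: 6+1-3=4
Step 8: prey: 36+7-2=41; pred: 4+1-2=3
Step 9: prey: 41+8-2=47; pred: 3+1-1=3
Step 10: prey: 47+9-2=54; pred: 3+1-1=3
Step 11: prey: 54+10-3=61; pred: 3+1-1=3
Max prey = 61 at step 11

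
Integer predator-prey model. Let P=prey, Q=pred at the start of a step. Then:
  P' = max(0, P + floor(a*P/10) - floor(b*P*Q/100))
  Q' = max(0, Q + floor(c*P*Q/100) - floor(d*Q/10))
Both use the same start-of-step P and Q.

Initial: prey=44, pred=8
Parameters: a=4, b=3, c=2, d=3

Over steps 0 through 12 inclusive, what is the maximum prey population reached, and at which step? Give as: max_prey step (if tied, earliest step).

Answer: 52 2

Derivation:
Step 1: prey: 44+17-10=51; pred: 8+7-2=13
Step 2: prey: 51+20-19=52; pred: 13+13-3=23
Step 3: prey: 52+20-35=37; pred: 23+23-6=40
Step 4: prey: 37+14-44=7; pred: 40+29-12=57
Step 5: prey: 7+2-11=0; pred: 57+7-17=47
Step 6: prey: 0+0-0=0; pred: 47+0-14=33
Step 7: prey: 0+0-0=0; pred: 33+0-9=24
Step 8: prey: 0+0-0=0; pred: 24+0-7=17
Step 9: prey: 0+0-0=0; pred: 17+0-5=12
Step 10: prey: 0+0-0=0; pred: 12+0-3=9
Step 11: prey: 0+0-0=0; pred: 9+0-2=7
Step 12: prey: 0+0-0=0; pred: 7+0-2=5
Max prey = 52 at step 2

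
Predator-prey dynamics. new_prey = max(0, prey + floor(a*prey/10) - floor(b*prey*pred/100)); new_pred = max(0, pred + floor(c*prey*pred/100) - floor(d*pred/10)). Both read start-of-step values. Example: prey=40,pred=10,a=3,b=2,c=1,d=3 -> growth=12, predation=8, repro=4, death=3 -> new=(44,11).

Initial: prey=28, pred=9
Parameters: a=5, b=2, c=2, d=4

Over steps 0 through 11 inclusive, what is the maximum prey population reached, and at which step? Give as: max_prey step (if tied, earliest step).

Answer: 59 4

Derivation:
Step 1: prey: 28+14-5=37; pred: 9+5-3=11
Step 2: prey: 37+18-8=47; pred: 11+8-4=15
Step 3: prey: 47+23-14=56; pred: 15+14-6=23
Step 4: prey: 56+28-25=59; pred: 23+25-9=39
Step 5: prey: 59+29-46=42; pred: 39+46-15=70
Step 6: prey: 42+21-58=5; pred: 70+58-28=100
Step 7: prey: 5+2-10=0; pred: 100+10-40=70
Step 8: prey: 0+0-0=0; pred: 70+0-28=42
Step 9: prey: 0+0-0=0; pred: 42+0-16=26
Step 10: prey: 0+0-0=0; pred: 26+0-10=16
Step 11: prey: 0+0-0=0; pred: 16+0-6=10
Max prey = 59 at step 4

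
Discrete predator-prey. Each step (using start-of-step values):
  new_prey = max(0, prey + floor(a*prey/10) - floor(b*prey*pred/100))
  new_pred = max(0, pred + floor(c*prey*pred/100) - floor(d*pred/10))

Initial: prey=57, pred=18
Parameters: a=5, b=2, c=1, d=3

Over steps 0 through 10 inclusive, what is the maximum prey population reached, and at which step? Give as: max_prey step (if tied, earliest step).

Answer: 68 2

Derivation:
Step 1: prey: 57+28-20=65; pred: 18+10-5=23
Step 2: prey: 65+32-29=68; pred: 23+14-6=31
Step 3: prey: 68+34-42=60; pred: 31+21-9=43
Step 4: prey: 60+30-51=39; pred: 43+25-12=56
Step 5: prey: 39+19-43=15; pred: 56+21-16=61
Step 6: prey: 15+7-18=4; pred: 61+9-18=52
Step 7: prey: 4+2-4=2; pred: 52+2-15=39
Step 8: prey: 2+1-1=2; pred: 39+0-11=28
Step 9: prey: 2+1-1=2; pred: 28+0-8=20
Step 10: prey: 2+1-0=3; pred: 20+0-6=14
Max prey = 68 at step 2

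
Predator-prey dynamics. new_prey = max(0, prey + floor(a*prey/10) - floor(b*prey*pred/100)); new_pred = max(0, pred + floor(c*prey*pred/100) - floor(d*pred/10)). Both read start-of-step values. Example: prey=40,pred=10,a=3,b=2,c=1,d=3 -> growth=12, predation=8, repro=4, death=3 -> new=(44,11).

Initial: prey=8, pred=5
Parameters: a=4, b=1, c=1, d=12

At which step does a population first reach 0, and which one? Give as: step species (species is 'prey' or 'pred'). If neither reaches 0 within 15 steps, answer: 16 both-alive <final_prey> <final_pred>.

Step 1: prey: 8+3-0=11; pred: 5+0-6=0
First extinction: pred at step 1

Answer: 1 pred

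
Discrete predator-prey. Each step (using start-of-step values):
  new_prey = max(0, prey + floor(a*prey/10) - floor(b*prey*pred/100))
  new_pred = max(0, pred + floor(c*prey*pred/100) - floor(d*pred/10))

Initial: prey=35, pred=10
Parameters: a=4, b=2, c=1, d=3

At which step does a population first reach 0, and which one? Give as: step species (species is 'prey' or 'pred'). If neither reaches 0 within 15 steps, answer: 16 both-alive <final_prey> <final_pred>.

Answer: 16 both-alive 1 7

Derivation:
Step 1: prey: 35+14-7=42; pred: 10+3-3=10
Step 2: prey: 42+16-8=50; pred: 10+4-3=11
Step 3: prey: 50+20-11=59; pred: 11+5-3=13
Step 4: prey: 59+23-15=67; pred: 13+7-3=17
Step 5: prey: 67+26-22=71; pred: 17+11-5=23
Step 6: prey: 71+28-32=67; pred: 23+16-6=33
Step 7: prey: 67+26-44=49; pred: 33+22-9=46
Step 8: prey: 49+19-45=23; pred: 46+22-13=55
Step 9: prey: 23+9-25=7; pred: 55+12-16=51
Step 10: prey: 7+2-7=2; pred: 51+3-15=39
Step 11: prey: 2+0-1=1; pred: 39+0-11=28
Step 12: prey: 1+0-0=1; pred: 28+0-8=20
Step 13: prey: 1+0-0=1; pred: 20+0-6=14
Step 14: prey: 1+0-0=1; pred: 14+0-4=10
Step 15: prey: 1+0-0=1; pred: 10+0-3=7
No extinction within 15 steps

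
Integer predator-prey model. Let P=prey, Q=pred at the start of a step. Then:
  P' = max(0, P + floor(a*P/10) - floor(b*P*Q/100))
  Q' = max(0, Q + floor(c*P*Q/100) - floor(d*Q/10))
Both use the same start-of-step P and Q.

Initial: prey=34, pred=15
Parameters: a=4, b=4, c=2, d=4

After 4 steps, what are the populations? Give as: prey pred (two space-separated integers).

Step 1: prey: 34+13-20=27; pred: 15+10-6=19
Step 2: prey: 27+10-20=17; pred: 19+10-7=22
Step 3: prey: 17+6-14=9; pred: 22+7-8=21
Step 4: prey: 9+3-7=5; pred: 21+3-8=16

Answer: 5 16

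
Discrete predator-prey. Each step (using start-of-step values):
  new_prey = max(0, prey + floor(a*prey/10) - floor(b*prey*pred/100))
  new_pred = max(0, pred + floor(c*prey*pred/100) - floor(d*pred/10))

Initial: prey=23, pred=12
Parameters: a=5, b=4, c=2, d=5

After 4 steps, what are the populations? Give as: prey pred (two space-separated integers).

Step 1: prey: 23+11-11=23; pred: 12+5-6=11
Step 2: prey: 23+11-10=24; pred: 11+5-5=11
Step 3: prey: 24+12-10=26; pred: 11+5-5=11
Step 4: prey: 26+13-11=28; pred: 11+5-5=11

Answer: 28 11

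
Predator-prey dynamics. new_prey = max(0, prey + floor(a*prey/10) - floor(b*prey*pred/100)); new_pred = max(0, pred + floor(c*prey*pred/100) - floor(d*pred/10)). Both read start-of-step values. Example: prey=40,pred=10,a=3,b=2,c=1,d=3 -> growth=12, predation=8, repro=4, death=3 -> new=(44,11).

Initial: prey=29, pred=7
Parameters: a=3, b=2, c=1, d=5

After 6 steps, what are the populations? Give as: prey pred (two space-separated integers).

Answer: 90 4

Derivation:
Step 1: prey: 29+8-4=33; pred: 7+2-3=6
Step 2: prey: 33+9-3=39; pred: 6+1-3=4
Step 3: prey: 39+11-3=47; pred: 4+1-2=3
Step 4: prey: 47+14-2=59; pred: 3+1-1=3
Step 5: prey: 59+17-3=73; pred: 3+1-1=3
Step 6: prey: 73+21-4=90; pred: 3+2-1=4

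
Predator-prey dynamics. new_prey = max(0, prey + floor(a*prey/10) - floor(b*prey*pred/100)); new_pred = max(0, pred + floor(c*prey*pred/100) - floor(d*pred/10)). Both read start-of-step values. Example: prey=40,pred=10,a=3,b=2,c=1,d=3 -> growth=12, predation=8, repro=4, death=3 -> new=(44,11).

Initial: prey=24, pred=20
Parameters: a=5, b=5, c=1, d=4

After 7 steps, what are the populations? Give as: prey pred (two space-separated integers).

Step 1: prey: 24+12-24=12; pred: 20+4-8=16
Step 2: prey: 12+6-9=9; pred: 16+1-6=11
Step 3: prey: 9+4-4=9; pred: 11+0-4=7
Step 4: prey: 9+4-3=10; pred: 7+0-2=5
Step 5: prey: 10+5-2=13; pred: 5+0-2=3
Step 6: prey: 13+6-1=18; pred: 3+0-1=2
Step 7: prey: 18+9-1=26; pred: 2+0-0=2

Answer: 26 2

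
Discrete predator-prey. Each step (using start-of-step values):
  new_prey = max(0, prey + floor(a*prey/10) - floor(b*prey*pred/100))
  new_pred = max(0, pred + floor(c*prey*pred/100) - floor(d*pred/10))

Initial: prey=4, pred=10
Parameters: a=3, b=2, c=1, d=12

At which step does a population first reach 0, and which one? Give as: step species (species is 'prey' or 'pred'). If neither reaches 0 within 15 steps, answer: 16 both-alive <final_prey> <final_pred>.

Answer: 1 pred

Derivation:
Step 1: prey: 4+1-0=5; pred: 10+0-12=0
First extinction: pred at step 1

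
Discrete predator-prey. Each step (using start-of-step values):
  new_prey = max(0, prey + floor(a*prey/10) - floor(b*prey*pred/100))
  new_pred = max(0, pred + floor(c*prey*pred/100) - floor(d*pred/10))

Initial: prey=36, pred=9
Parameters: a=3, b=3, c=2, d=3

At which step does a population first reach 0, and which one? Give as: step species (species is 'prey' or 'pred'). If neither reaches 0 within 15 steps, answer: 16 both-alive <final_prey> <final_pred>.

Step 1: prey: 36+10-9=37; pred: 9+6-2=13
Step 2: prey: 37+11-14=34; pred: 13+9-3=19
Step 3: prey: 34+10-19=25; pred: 19+12-5=26
Step 4: prey: 25+7-19=13; pred: 26+13-7=32
Step 5: prey: 13+3-12=4; pred: 32+8-9=31
Step 6: prey: 4+1-3=2; pred: 31+2-9=24
Step 7: prey: 2+0-1=1; pred: 24+0-7=17
Step 8: prey: 1+0-0=1; pred: 17+0-5=12
Step 9: prey: 1+0-0=1; pred: 12+0-3=9
Step 10: prey: 1+0-0=1; pred: 9+0-2=7
Step 11: prey: 1+0-0=1; pred: 7+0-2=5
Step 12: prey: 1+0-0=1; pred: 5+0-1=4
Step 13: prey: 1+0-0=1; pred: 4+0-1=3
Step 14: prey: 1+0-0=1; pred: 3+0-0=3
Steps 15-15: state stable at prey=1, pred=3 (no change)
No extinction within 15 steps

Answer: 16 both-alive 1 3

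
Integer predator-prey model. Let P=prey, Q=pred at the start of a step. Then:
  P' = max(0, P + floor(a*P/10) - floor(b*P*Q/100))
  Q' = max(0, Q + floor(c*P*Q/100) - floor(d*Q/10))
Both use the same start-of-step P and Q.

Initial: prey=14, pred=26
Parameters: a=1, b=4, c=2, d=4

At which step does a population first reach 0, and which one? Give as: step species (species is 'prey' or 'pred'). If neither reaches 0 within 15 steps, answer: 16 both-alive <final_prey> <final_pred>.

Answer: 16 both-alive 1 2

Derivation:
Step 1: prey: 14+1-14=1; pred: 26+7-10=23
Step 2: prey: 1+0-0=1; pred: 23+0-9=14
Step 3: prey: 1+0-0=1; pred: 14+0-5=9
Step 4: prey: 1+0-0=1; pred: 9+0-3=6
Step 5: prey: 1+0-0=1; pred: 6+0-2=4
Step 6: prey: 1+0-0=1; pred: 4+0-1=3
Step 7: prey: 1+0-0=1; pred: 3+0-1=2
Step 8: prey: 1+0-0=1; pred: 2+0-0=2
Steps 9-15: state stable at prey=1, pred=2 (no change)
No extinction within 15 steps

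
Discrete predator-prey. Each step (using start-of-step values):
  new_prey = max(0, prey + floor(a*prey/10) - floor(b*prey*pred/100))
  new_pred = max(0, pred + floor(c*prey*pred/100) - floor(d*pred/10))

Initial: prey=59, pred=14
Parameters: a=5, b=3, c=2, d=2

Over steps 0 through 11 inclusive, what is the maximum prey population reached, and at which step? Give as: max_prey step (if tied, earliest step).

Answer: 64 1

Derivation:
Step 1: prey: 59+29-24=64; pred: 14+16-2=28
Step 2: prey: 64+32-53=43; pred: 28+35-5=58
Step 3: prey: 43+21-74=0; pred: 58+49-11=96
Step 4: prey: 0+0-0=0; pred: 96+0-19=77
Step 5: prey: 0+0-0=0; pred: 77+0-15=62
Step 6: prey: 0+0-0=0; pred: 62+0-12=50
Step 7: prey: 0+0-0=0; pred: 50+0-10=40
Step 8: prey: 0+0-0=0; pred: 40+0-8=32
Step 9: prey: 0+0-0=0; pred: 32+0-6=26
Step 10: prey: 0+0-0=0; pred: 26+0-5=21
Step 11: prey: 0+0-0=0; pred: 21+0-4=17
Max prey = 64 at step 1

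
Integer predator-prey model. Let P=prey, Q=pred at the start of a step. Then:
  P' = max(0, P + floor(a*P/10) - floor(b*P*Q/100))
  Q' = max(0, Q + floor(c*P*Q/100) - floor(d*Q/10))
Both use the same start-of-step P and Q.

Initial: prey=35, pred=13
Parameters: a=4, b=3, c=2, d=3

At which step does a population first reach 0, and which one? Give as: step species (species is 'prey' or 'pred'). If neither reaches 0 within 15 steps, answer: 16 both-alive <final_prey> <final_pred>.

Step 1: prey: 35+14-13=36; pred: 13+9-3=19
Step 2: prey: 36+14-20=30; pred: 19+13-5=27
Step 3: prey: 30+12-24=18; pred: 27+16-8=35
Step 4: prey: 18+7-18=7; pred: 35+12-10=37
Step 5: prey: 7+2-7=2; pred: 37+5-11=31
Step 6: prey: 2+0-1=1; pred: 31+1-9=23
Step 7: prey: 1+0-0=1; pred: 23+0-6=17
Step 8: prey: 1+0-0=1; pred: 17+0-5=12
Step 9: prey: 1+0-0=1; pred: 12+0-3=9
Step 10: prey: 1+0-0=1; pred: 9+0-2=7
Step 11: prey: 1+0-0=1; pred: 7+0-2=5
Step 12: prey: 1+0-0=1; pred: 5+0-1=4
Step 13: prey: 1+0-0=1; pred: 4+0-1=3
Step 14: prey: 1+0-0=1; pred: 3+0-0=3
Steps 15-15: state stable at prey=1, pred=3 (no change)
No extinction within 15 steps

Answer: 16 both-alive 1 3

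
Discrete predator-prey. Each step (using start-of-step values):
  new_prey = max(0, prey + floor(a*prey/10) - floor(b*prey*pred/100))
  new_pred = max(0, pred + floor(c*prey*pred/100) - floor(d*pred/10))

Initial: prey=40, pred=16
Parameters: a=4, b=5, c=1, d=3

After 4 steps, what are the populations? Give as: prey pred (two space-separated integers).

Answer: 4 10

Derivation:
Step 1: prey: 40+16-32=24; pred: 16+6-4=18
Step 2: prey: 24+9-21=12; pred: 18+4-5=17
Step 3: prey: 12+4-10=6; pred: 17+2-5=14
Step 4: prey: 6+2-4=4; pred: 14+0-4=10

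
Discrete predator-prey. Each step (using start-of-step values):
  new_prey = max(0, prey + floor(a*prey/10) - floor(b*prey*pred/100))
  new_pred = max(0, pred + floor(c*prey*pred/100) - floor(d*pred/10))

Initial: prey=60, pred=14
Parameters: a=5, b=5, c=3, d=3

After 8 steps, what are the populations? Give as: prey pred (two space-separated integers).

Step 1: prey: 60+30-42=48; pred: 14+25-4=35
Step 2: prey: 48+24-84=0; pred: 35+50-10=75
Step 3: prey: 0+0-0=0; pred: 75+0-22=53
Step 4: prey: 0+0-0=0; pred: 53+0-15=38
Step 5: prey: 0+0-0=0; pred: 38+0-11=27
Step 6: prey: 0+0-0=0; pred: 27+0-8=19
Step 7: prey: 0+0-0=0; pred: 19+0-5=14
Step 8: prey: 0+0-0=0; pred: 14+0-4=10

Answer: 0 10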